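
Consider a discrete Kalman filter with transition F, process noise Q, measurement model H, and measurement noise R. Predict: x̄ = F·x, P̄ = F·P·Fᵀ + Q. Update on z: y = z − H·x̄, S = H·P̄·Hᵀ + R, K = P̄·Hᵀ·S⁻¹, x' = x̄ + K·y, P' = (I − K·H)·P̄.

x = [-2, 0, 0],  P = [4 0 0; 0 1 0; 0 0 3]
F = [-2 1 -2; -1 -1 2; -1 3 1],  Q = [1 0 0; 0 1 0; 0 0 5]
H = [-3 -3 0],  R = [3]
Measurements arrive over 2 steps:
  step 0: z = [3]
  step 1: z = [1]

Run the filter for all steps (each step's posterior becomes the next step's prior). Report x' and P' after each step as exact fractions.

step 0: x̄ = F·x = [4, 2, 2]
step 0: P̄ = F·P·Fᵀ + Q = [30 -5 5; -5 18 7; 5 7 21]
step 0: y = z − H·x̄ = [21]
step 0: S = H·P̄·Hᵀ + R = [345]
step 0: K = P̄·Hᵀ·S⁻¹ = [-5/23; -13/115; -12/115]
step 0: x' = x̄ + K·y = [-13/23, -43/115, -22/115]
step 0: P' = (I − K·H)·P̄ = [315/23 -310/23 -65/23; -310/23 1563/115 337/115; -65/23 337/115 1983/115]
step 1: x̄ = F·x = [131/115, 64/115, -86/115]
step 1: P̄ = F·P·Fᵀ + Q = [18162/115 -5897/115 13038/115; -5897/115 8037/115 6612/115; 13038/115 6612/115 30172/115]
step 1: y = z − H·x̄ = [140/23]
step 1: S = H·P̄·Hᵀ + R = [25998/23]
step 1: K = P̄·Hᵀ·S⁻¹ = [-2453/8666; -214/4333; -1965/4333]
step 1: x' = x̄ + K·y = [-1807/3095, 792/3095, -10858/3095]
step 1: P' = (I − K·H)·P̄ = [2918859/43330 -1453297/21665 -687327/21665; -1453297/21665 1454367/21665 697152/21665; -687327/21665 697152/21665 647762/21665]

step 0: x' = [-13/23, -43/115, -22/115], P' = [315/23 -310/23 -65/23; -310/23 1563/115 337/115; -65/23 337/115 1983/115]
step 1: x' = [-1807/3095, 792/3095, -10858/3095], P' = [2918859/43330 -1453297/21665 -687327/21665; -1453297/21665 1454367/21665 697152/21665; -687327/21665 697152/21665 647762/21665]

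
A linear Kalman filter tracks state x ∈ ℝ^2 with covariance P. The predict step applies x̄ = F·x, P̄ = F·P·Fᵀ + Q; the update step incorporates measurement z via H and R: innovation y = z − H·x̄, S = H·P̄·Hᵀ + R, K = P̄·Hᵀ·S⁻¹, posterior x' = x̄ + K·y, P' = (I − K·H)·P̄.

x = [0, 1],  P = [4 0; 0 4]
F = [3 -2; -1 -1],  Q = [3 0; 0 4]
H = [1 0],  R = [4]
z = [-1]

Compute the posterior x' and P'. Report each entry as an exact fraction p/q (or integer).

x' = [-63/59, -63/59]
P' = [220/59 -16/59; -16/59 692/59]

x̄ = F·x = [-2, -1]
P̄ = F·P·Fᵀ + Q = [55 -4; -4 12]
y = z − H·x̄ = [1]
S = H·P̄·Hᵀ + R = [59]
K = P̄·Hᵀ·S⁻¹ = [55/59; -4/59]
x' = x̄ + K·y = [-63/59, -63/59]
P' = (I − K·H)·P̄ = [220/59 -16/59; -16/59 692/59]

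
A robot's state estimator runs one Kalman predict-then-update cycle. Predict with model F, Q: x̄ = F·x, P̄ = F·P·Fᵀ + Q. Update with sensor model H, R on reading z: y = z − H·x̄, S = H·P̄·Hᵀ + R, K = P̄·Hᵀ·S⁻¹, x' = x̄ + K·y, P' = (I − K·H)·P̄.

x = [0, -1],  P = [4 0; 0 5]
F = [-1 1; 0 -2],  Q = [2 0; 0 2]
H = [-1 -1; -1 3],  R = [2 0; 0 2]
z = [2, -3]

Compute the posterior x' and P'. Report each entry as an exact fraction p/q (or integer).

x̄ = F·x = [-1, 2]
P̄ = F·P·Fᵀ + Q = [11 -10; -10 22]
y = z − H·x̄ = [3, -10]
S = H·P̄·Hᵀ + R = [15 -35; -35 271]
K = P̄·Hᵀ·S⁻¹ = [-853/1420 -65/284; -74/355 18/71]
x' = x̄ + K·y = [-729/1420, -412/355]
P' = (I − K·H)·P̄ = [721/710 66/355; 66/355 82/355]

x' = [-729/1420, -412/355]
P' = [721/710 66/355; 66/355 82/355]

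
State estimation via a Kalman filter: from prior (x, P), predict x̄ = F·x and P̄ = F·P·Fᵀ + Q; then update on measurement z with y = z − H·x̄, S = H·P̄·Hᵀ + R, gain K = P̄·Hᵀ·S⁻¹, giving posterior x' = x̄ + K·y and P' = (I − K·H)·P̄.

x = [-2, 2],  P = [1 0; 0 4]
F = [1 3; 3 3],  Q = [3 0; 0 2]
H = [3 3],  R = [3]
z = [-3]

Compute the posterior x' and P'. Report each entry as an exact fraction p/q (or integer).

x' = [799/496, -645/248]
P' = [1117/496 -519/248; -519/248 281/124]

x̄ = F·x = [4, 0]
P̄ = F·P·Fᵀ + Q = [40 39; 39 47]
y = z − H·x̄ = [-15]
S = H·P̄·Hᵀ + R = [1488]
K = P̄·Hᵀ·S⁻¹ = [79/496; 43/248]
x' = x̄ + K·y = [799/496, -645/248]
P' = (I − K·H)·P̄ = [1117/496 -519/248; -519/248 281/124]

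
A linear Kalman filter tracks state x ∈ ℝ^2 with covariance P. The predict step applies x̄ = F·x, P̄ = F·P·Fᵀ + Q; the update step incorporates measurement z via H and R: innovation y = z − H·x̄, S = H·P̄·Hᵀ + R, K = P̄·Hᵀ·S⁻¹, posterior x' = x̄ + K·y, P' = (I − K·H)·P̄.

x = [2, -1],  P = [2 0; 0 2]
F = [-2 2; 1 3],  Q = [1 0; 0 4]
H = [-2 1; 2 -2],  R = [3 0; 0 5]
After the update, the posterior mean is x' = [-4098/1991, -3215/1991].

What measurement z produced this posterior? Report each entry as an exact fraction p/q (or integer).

x̄ = F·x = [-6, -1]
P̄ = F·P·Fᵀ + Q = [17 8; 8 24]
S = H·P̄·Hᵀ + R = [63 -68; -68 105]
K = P̄·Hᵀ·S⁻¹ = [-1506/1991 -634/1991; -1336/1991 -1472/1991]
x' − x̄ = [7848/1991, -1224/1991] = K·y
y = (KᵀK)⁻¹·Kᵀ·(x' − x̄) = [-9, 9]
z = y + H·x̄ = [-9, 9] + [11, -10] = [2, -1]

z = [2, -1]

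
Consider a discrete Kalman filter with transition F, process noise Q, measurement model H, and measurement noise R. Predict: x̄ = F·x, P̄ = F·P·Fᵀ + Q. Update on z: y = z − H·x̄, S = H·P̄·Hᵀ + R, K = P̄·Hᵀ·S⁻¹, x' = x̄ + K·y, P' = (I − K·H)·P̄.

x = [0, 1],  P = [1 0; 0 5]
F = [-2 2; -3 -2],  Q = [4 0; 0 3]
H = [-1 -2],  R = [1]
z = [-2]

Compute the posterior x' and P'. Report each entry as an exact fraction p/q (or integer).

x' = [2, -2/101]
P' = [28 -14; -14 732/101]

x̄ = F·x = [2, -2]
P̄ = F·P·Fᵀ + Q = [28 -14; -14 32]
y = z − H·x̄ = [-4]
S = H·P̄·Hᵀ + R = [101]
K = P̄·Hᵀ·S⁻¹ = [0; -50/101]
x' = x̄ + K·y = [2, -2/101]
P' = (I − K·H)·P̄ = [28 -14; -14 732/101]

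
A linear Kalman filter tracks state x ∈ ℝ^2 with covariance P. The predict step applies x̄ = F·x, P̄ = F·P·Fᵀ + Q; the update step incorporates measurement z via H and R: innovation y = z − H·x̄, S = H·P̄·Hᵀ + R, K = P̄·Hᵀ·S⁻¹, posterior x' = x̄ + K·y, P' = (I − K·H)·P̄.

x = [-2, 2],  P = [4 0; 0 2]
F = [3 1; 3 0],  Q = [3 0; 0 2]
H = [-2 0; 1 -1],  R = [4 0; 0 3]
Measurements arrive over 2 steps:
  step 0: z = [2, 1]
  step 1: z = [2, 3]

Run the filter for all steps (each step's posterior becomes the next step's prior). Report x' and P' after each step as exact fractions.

step 0: x̄ = F·x = [-4, -6]
step 0: P̄ = F·P·Fᵀ + Q = [41 36; 36 38]
step 0: y = z − H·x̄ = [-6, -1]
step 0: S = H·P̄·Hᵀ + R = [168 -10; -10 10]
step 0: K = P̄·Hᵀ·S⁻¹ = [-77/158 1/79; -37/79 -264/395]
step 0: x' = x̄ + K·y = [-86/79, -996/395]
step 0: P' = (I − K·H)·P̄ = [77/79 74/79; 74/79 1162/395]
step 1: x̄ = F·x = [-2286/395, -258/79]
step 1: P̄ = F·P·Fᵀ + Q = [8032/395 915/79; 915/79 851/79]
step 1: y = z − H·x̄ = [-3782/395, 2181/395]
step 1: S = H·P̄·Hᵀ + R = [33708/395 -6914/395; -6914/395 4322/395]
step 1: K = P̄·Hᵀ·S⁻¹ = [-57629/123902 3457/61951; -23629/61951 -33213/61951]
step 1: x' = x̄ + K·y = [-63554/61951, -159467/61951]
step 1: P' = (I − K·H)·P̄ = [57629/61951 47258/61951; 47258/61951 146897/61951]

step 0: x' = [-86/79, -996/395], P' = [77/79 74/79; 74/79 1162/395]
step 1: x' = [-63554/61951, -159467/61951], P' = [57629/61951 47258/61951; 47258/61951 146897/61951]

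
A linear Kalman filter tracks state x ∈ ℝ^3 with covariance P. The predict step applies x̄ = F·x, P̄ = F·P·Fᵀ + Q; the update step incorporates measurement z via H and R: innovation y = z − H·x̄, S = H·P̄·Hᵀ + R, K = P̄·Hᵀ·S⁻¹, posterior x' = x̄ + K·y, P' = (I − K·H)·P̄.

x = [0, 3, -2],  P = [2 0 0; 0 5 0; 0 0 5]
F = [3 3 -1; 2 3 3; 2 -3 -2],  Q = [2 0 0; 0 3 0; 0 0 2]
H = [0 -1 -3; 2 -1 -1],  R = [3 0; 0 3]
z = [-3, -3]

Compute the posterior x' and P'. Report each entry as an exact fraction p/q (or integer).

x' = [-152957/81329, -252063/81329, 164639/81329]
P' = [723660/81329 1969068/81329 -649527/81329; 1969068/81329 5901729/81329 -1986543/81329; -649527/81329 -1986543/81329 695475/81329]

x̄ = F·x = [11, 3, -5]
P̄ = F·P·Fᵀ + Q = [70 42 -23; 42 101 -67; -23 -67 75]
y = z − H·x̄ = [-15, -27]
S = H·P̄·Hᵀ + R = [377 112; 112 249]
K = P̄·Hᵀ·S⁻¹ = [-6829/81329 42593/81329; 19300/81329 7650/81329; -33294/81329 -2662/81329]
x' = x̄ + K·y = [-152957/81329, -252063/81329, 164639/81329]
P' = (I − K·H)·P̄ = [723660/81329 1969068/81329 -649527/81329; 1969068/81329 5901729/81329 -1986543/81329; -649527/81329 -1986543/81329 695475/81329]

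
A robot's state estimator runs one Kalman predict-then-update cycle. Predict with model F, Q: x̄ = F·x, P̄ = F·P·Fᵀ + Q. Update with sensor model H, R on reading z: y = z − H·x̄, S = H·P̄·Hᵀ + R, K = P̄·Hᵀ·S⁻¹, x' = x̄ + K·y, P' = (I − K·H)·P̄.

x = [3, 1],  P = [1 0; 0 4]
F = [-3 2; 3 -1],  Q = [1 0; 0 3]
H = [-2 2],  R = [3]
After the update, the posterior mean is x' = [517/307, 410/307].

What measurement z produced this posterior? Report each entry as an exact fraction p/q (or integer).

z = [-1]

x̄ = F·x = [-7, 8]
P̄ = F·P·Fᵀ + Q = [26 -17; -17 16]
S = H·P̄·Hᵀ + R = [307]
K = P̄·Hᵀ·S⁻¹ = [-86/307; 66/307]
x' − x̄ = [2666/307, -2046/307] = K·y
y = (KᵀK)⁻¹·Kᵀ·(x' − x̄) = [-31]
z = y + H·x̄ = [-31] + [30] = [-1]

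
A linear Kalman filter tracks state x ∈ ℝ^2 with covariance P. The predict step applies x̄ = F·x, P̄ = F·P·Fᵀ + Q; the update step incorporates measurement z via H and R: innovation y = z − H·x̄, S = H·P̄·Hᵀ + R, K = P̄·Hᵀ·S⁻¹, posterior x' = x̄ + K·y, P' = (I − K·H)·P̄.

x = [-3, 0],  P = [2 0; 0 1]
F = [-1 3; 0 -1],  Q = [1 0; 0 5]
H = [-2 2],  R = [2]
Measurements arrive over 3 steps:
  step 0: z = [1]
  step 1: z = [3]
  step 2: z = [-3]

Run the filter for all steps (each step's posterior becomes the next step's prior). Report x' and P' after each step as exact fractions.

step 0: x' = [6/7, 9/7], P' = [138/49 123/49; 123/49 132/49]
step 1: x' = [-1023/3169, 3447/3169], P' = [7397/3169 6487/3169; 6487/3169 7137/3169]
step 2: x' = [325113/180583, 44181/180583], P' = [415681/180583 364880/180583; 364880/180583 402786/180583]

step 0: x̄ = F·x = [3, 0]
step 0: P̄ = F·P·Fᵀ + Q = [12 -3; -3 6]
step 0: y = z − H·x̄ = [7]
step 0: S = H·P̄·Hᵀ + R = [98]
step 0: K = P̄·Hᵀ·S⁻¹ = [-15/49; 9/49]
step 0: x' = x̄ + K·y = [6/7, 9/7]
step 0: P' = (I − K·H)·P̄ = [138/49 123/49; 123/49 132/49]
step 1: x̄ = F·x = [3, -9/7]
step 1: P̄ = F·P·Fᵀ + Q = [13 -39/7; -39/7 377/49]
step 1: y = z − H·x̄ = [81/7]
step 1: S = H·P̄·Hᵀ + R = [6338/49]
step 1: K = P̄·Hᵀ·S⁻¹ = [-910/3169; 650/3169]
step 1: x' = x̄ + K·y = [-1023/3169, 3447/3169]
step 1: P' = (I − K·H)·P̄ = [7397/3169 6487/3169; 6487/3169 7137/3169]
step 2: x̄ = F·x = [11364/3169, -3447/3169]
step 2: P̄ = F·P·Fᵀ + Q = [35877/3169 -14924/3169; -14924/3169 22982/3169]
step 2: y = z − H·x̄ = [20115/3169]
step 2: S = H·P̄·Hᵀ + R = [361166/3169]
step 2: K = P̄·Hᵀ·S⁻¹ = [-50801/180583; 37906/180583]
step 2: x' = x̄ + K·y = [325113/180583, 44181/180583]
step 2: P' = (I − K·H)·P̄ = [415681/180583 364880/180583; 364880/180583 402786/180583]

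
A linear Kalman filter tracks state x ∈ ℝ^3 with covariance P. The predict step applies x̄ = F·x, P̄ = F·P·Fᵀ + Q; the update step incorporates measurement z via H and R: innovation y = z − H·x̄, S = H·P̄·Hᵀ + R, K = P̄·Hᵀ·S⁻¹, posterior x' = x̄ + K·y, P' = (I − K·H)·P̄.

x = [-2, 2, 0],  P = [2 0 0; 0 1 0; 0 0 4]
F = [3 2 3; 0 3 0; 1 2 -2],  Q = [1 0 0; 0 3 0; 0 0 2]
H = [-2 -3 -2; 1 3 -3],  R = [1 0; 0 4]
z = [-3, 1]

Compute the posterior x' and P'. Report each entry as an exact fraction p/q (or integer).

x' = [-330049/52817, 215346/52817, 86992/52817]
P' = [2469016/158451 -430778/52817 -519322/158451; -430778/52817 231228/52817 87230/52817; -519322/158451 87230/52817 140284/158451]

x̄ = F·x = [-2, 6, 2]
P̄ = F·P·Fᵀ + Q = [59 6 -14; 6 12 6; -14 6 24]
y = z − H·x̄ = [15, -9]
S = H·P̄·Hᵀ + R = [473 -174; -174 399]
K = P̄·Hᵀ·S⁻¹ = [-7462/52817 37495/158451; -6588/52817 304/52817; -8998/52817 -38776/158451]
x' = x̄ + K·y = [-330049/52817, 215346/52817, 86992/52817]
P' = (I − K·H)·P̄ = [2469016/158451 -430778/52817 -519322/158451; -430778/52817 231228/52817 87230/52817; -519322/158451 87230/52817 140284/158451]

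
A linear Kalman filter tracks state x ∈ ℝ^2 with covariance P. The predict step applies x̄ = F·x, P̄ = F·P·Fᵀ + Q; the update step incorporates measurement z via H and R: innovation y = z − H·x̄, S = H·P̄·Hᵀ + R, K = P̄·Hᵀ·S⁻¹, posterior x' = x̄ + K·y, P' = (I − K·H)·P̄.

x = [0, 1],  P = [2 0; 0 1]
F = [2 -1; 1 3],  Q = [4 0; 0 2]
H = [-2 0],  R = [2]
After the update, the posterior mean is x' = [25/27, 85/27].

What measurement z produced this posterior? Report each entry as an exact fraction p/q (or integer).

x̄ = F·x = [-1, 3]
P̄ = F·P·Fᵀ + Q = [13 1; 1 13]
S = H·P̄·Hᵀ + R = [54]
K = P̄·Hᵀ·S⁻¹ = [-13/27; -1/27]
x' − x̄ = [52/27, 4/27] = K·y
y = (KᵀK)⁻¹·Kᵀ·(x' − x̄) = [-4]
z = y + H·x̄ = [-4] + [2] = [-2]

z = [-2]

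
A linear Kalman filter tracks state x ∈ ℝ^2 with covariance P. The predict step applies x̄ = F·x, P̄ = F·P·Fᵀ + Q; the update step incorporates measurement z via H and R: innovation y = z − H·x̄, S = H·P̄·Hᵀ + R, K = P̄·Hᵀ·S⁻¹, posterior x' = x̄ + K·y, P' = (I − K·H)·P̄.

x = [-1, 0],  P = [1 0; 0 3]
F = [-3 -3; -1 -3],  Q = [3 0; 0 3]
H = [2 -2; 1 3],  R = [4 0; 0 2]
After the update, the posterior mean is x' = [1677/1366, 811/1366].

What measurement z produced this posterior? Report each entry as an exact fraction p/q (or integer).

x̄ = F·x = [3, 1]
P̄ = F·P·Fᵀ + Q = [39 30; 30 31]
S = H·P̄·Hᵀ + R = [44 12; 12 500]
K = P̄·Hᵀ·S⁻¹ = [1863/5464 1365/5464; -619/5464 1359/5464]
x' − x̄ = [-2421/1366, -555/1366] = K·y
y = (KᵀK)⁻¹·Kᵀ·(x' − x̄) = [-3, -3]
z = y + H·x̄ = [-3, -3] + [4, 6] = [1, 3]

z = [1, 3]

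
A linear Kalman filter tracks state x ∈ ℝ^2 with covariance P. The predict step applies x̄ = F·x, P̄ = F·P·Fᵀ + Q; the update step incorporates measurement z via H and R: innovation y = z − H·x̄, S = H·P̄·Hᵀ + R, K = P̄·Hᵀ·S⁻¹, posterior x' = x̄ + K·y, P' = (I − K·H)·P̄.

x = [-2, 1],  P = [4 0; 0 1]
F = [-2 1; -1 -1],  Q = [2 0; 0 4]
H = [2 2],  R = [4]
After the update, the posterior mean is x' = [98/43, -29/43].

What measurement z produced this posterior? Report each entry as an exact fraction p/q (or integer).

z = [3]

x̄ = F·x = [5, 1]
P̄ = F·P·Fᵀ + Q = [19 7; 7 9]
S = H·P̄·Hᵀ + R = [172]
K = P̄·Hᵀ·S⁻¹ = [13/43; 8/43]
x' − x̄ = [-117/43, -72/43] = K·y
y = (KᵀK)⁻¹·Kᵀ·(x' − x̄) = [-9]
z = y + H·x̄ = [-9] + [12] = [3]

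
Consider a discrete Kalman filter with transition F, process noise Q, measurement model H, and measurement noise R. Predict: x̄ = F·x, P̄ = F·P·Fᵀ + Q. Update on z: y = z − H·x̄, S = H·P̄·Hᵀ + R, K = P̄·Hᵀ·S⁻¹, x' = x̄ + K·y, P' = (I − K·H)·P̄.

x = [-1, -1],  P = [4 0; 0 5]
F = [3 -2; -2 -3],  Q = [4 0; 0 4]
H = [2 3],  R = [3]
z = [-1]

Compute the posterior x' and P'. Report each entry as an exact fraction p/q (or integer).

x' = [-236/75, 89/50]
P' = [971/25 -1287/50; -1287/50 1739/100]

x̄ = F·x = [-1, 5]
P̄ = F·P·Fᵀ + Q = [60 6; 6 65]
y = z − H·x̄ = [-14]
S = H·P̄·Hᵀ + R = [900]
K = P̄·Hᵀ·S⁻¹ = [23/150; 23/100]
x' = x̄ + K·y = [-236/75, 89/50]
P' = (I − K·H)·P̄ = [971/25 -1287/50; -1287/50 1739/100]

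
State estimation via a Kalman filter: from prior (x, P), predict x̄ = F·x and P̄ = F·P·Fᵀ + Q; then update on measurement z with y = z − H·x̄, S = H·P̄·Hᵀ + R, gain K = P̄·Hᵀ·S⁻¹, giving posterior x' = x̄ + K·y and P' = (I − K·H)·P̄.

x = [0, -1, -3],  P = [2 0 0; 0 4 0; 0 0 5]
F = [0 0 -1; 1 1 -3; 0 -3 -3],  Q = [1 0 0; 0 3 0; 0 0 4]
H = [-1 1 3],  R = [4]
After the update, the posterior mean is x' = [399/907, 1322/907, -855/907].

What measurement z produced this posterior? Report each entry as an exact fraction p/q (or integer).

z = [-2]

x̄ = F·x = [3, 8, 12]
P̄ = F·P·Fᵀ + Q = [6 15 15; 15 54 33; 15 33 85]
S = H·P̄·Hᵀ + R = [907]
K = P̄·Hᵀ·S⁻¹ = [54/907; 138/907; 273/907]
x' − x̄ = [-2322/907, -5934/907, -11739/907] = K·y
y = (KᵀK)⁻¹·Kᵀ·(x' − x̄) = [-43]
z = y + H·x̄ = [-43] + [41] = [-2]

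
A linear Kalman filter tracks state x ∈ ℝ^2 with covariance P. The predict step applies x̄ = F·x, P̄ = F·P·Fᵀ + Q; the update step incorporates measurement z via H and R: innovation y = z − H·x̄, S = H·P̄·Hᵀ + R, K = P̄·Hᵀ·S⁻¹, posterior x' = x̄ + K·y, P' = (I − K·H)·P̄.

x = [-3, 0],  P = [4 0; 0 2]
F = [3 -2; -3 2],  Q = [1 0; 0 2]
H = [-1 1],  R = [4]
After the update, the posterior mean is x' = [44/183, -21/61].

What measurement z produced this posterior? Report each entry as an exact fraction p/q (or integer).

z = [-1]

x̄ = F·x = [-9, 9]
P̄ = F·P·Fᵀ + Q = [45 -44; -44 46]
S = H·P̄·Hᵀ + R = [183]
K = P̄·Hᵀ·S⁻¹ = [-89/183; 30/61]
x' − x̄ = [1691/183, -570/61] = K·y
y = (KᵀK)⁻¹·Kᵀ·(x' − x̄) = [-19]
z = y + H·x̄ = [-19] + [18] = [-1]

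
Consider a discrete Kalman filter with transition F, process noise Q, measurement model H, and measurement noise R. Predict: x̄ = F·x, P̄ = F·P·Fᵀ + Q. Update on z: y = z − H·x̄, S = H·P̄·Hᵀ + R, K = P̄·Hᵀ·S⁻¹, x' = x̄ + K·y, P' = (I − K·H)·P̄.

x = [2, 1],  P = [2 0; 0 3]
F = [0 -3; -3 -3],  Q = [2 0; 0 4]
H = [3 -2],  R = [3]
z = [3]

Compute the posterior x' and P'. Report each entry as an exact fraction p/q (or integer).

x' = [-303/68, -33/4]
P' = [2855/136 249/8; 249/8 375/8]

x̄ = F·x = [-3, -9]
P̄ = F·P·Fᵀ + Q = [29 27; 27 49]
y = z − H·x̄ = [-6]
S = H·P̄·Hᵀ + R = [136]
K = P̄·Hᵀ·S⁻¹ = [33/136; -1/8]
x' = x̄ + K·y = [-303/68, -33/4]
P' = (I − K·H)·P̄ = [2855/136 249/8; 249/8 375/8]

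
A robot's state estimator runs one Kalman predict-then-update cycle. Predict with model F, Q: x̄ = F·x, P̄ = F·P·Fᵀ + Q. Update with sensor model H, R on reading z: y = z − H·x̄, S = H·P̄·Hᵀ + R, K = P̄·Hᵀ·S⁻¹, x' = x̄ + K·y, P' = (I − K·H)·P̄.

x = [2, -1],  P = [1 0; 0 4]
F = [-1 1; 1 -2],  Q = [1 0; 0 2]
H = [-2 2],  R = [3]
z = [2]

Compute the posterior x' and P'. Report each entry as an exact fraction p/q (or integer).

x' = [-33/35, 4/25]
P' = [6/7 3/5; 3/5 27/25]

x̄ = F·x = [-3, 4]
P̄ = F·P·Fᵀ + Q = [6 -9; -9 19]
y = z − H·x̄ = [-12]
S = H·P̄·Hᵀ + R = [175]
K = P̄·Hᵀ·S⁻¹ = [-6/35; 8/25]
x' = x̄ + K·y = [-33/35, 4/25]
P' = (I − K·H)·P̄ = [6/7 3/5; 3/5 27/25]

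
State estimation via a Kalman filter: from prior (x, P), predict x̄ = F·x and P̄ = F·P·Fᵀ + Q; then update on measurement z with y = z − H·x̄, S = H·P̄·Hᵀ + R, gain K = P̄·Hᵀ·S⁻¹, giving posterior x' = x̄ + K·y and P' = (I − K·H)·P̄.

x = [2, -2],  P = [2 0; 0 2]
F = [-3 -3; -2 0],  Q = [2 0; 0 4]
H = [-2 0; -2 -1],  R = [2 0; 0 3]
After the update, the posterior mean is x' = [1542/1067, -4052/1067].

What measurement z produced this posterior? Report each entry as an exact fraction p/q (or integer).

x̄ = F·x = [0, -4]
P̄ = F·P·Fᵀ + Q = [38 12; 12 12]
S = H·P̄·Hᵀ + R = [154 176; 176 215]
K = P̄·Hᵀ·S⁻¹ = [-426/1067 -8/97; 588/1067 -60/97]
x' − x̄ = [1542/1067, 216/1067] = K·y
y = (KᵀK)⁻¹·Kᵀ·(x' − x̄) = [-3, -3]
z = y + H·x̄ = [-3, -3] + [0, 4] = [-3, 1]

z = [-3, 1]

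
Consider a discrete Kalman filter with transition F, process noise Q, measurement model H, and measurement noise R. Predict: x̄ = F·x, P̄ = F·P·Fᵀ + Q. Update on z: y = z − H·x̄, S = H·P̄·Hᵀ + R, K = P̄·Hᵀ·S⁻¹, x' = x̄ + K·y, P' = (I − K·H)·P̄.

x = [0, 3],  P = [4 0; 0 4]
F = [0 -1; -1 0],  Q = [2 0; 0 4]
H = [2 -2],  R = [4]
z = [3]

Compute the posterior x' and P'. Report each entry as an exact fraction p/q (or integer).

x' = [-6/5, -12/5]
P' = [18/5 16/5; 16/5 56/15]

x̄ = F·x = [-3, 0]
P̄ = F·P·Fᵀ + Q = [6 0; 0 8]
y = z − H·x̄ = [9]
S = H·P̄·Hᵀ + R = [60]
K = P̄·Hᵀ·S⁻¹ = [1/5; -4/15]
x' = x̄ + K·y = [-6/5, -12/5]
P' = (I − K·H)·P̄ = [18/5 16/5; 16/5 56/15]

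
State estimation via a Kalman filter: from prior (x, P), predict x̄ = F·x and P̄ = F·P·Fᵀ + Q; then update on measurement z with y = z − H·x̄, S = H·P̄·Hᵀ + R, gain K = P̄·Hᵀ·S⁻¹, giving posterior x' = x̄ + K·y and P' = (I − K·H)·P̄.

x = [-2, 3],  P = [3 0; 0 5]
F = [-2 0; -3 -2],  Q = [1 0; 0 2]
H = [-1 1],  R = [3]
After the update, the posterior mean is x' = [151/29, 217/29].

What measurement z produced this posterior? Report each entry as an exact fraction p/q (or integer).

x̄ = F·x = [4, 0]
P̄ = F·P·Fᵀ + Q = [13 18; 18 49]
S = H·P̄·Hᵀ + R = [29]
K = P̄·Hᵀ·S⁻¹ = [5/29; 31/29]
x' − x̄ = [35/29, 217/29] = K·y
y = (KᵀK)⁻¹·Kᵀ·(x' − x̄) = [7]
z = y + H·x̄ = [7] + [-4] = [3]

z = [3]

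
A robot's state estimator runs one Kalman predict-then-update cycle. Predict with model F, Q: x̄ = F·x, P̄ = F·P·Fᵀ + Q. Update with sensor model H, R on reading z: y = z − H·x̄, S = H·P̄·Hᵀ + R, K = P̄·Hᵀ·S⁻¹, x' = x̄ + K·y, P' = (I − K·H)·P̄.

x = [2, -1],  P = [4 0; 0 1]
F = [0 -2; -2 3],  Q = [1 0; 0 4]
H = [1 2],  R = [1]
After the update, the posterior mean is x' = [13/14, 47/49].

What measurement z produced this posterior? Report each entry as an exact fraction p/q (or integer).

z = [3]

x̄ = F·x = [2, -7]
P̄ = F·P·Fᵀ + Q = [5 -6; -6 29]
S = H·P̄·Hᵀ + R = [98]
K = P̄·Hᵀ·S⁻¹ = [-1/14; 26/49]
x' − x̄ = [-15/14, 390/49] = K·y
y = (KᵀK)⁻¹·Kᵀ·(x' − x̄) = [15]
z = y + H·x̄ = [15] + [-12] = [3]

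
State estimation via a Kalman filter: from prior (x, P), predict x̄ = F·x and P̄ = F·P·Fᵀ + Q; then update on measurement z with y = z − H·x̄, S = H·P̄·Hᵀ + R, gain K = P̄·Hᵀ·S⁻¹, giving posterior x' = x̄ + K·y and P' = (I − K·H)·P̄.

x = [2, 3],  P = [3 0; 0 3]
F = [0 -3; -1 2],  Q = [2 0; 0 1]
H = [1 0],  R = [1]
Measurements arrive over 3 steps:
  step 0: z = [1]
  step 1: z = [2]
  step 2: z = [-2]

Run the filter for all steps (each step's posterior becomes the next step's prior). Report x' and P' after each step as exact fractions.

step 0: x' = [2/3, -2], P' = [29/30 -3/5; -3/5 26/5]
step 1: x' = [518/249, -502/249], P' = [244/249 -55/83; -55/83 1643/498]
step 2: x' = [-9518/5427, -4070/5427], P' = [5261/5427 -3616/5427; -3616/5427 17981/5427]

step 0: x̄ = F·x = [-9, 4]
step 0: P̄ = F·P·Fᵀ + Q = [29 -18; -18 16]
step 0: y = z − H·x̄ = [10]
step 0: S = H·P̄·Hᵀ + R = [30]
step 0: K = P̄·Hᵀ·S⁻¹ = [29/30; -3/5]
step 0: x' = x̄ + K·y = [2/3, -2]
step 0: P' = (I − K·H)·P̄ = [29/30 -3/5; -3/5 26/5]
step 1: x̄ = F·x = [6, -14/3]
step 1: P̄ = F·P·Fᵀ + Q = [244/5 -33; -33 151/6]
step 1: y = z − H·x̄ = [-4]
step 1: S = H·P̄·Hᵀ + R = [249/5]
step 1: K = P̄·Hᵀ·S⁻¹ = [244/249; -55/83]
step 1: x' = x̄ + K·y = [518/249, -502/249]
step 1: P' = (I − K·H)·P̄ = [244/249 -55/83; -55/83 1643/498]
step 2: x̄ = F·x = [502/83, -1522/249]
step 2: P̄ = F·P·Fᵀ + Q = [5261/166 -1808/83; -1808/83 4439/249]
step 2: y = z − H·x̄ = [-668/83]
step 2: S = H·P̄·Hᵀ + R = [5427/166]
step 2: K = P̄·Hᵀ·S⁻¹ = [5261/5427; -3616/5427]
step 2: x' = x̄ + K·y = [-9518/5427, -4070/5427]
step 2: P' = (I − K·H)·P̄ = [5261/5427 -3616/5427; -3616/5427 17981/5427]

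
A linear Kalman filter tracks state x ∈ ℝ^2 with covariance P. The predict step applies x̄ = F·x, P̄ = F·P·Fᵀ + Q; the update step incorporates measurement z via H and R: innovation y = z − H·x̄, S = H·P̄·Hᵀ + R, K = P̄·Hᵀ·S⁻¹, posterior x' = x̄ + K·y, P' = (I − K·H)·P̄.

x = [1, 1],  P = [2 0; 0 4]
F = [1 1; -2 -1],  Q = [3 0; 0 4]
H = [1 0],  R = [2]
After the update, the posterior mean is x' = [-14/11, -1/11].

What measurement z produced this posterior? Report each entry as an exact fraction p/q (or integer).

x̄ = F·x = [2, -3]
P̄ = F·P·Fᵀ + Q = [9 -8; -8 16]
S = H·P̄·Hᵀ + R = [11]
K = P̄·Hᵀ·S⁻¹ = [9/11; -8/11]
x' − x̄ = [-36/11, 32/11] = K·y
y = (KᵀK)⁻¹·Kᵀ·(x' − x̄) = [-4]
z = y + H·x̄ = [-4] + [2] = [-2]

z = [-2]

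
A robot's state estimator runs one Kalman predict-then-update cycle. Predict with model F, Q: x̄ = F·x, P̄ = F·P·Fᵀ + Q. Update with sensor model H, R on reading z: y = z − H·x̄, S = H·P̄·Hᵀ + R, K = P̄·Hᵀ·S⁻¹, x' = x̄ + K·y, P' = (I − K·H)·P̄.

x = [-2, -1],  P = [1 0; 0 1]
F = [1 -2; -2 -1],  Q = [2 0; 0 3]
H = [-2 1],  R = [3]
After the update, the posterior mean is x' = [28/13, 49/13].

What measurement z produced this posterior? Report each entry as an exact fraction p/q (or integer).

z = [-1]

x̄ = F·x = [0, 5]
P̄ = F·P·Fᵀ + Q = [7 0; 0 8]
S = H·P̄·Hᵀ + R = [39]
K = P̄·Hᵀ·S⁻¹ = [-14/39; 8/39]
x' − x̄ = [28/13, -16/13] = K·y
y = (KᵀK)⁻¹·Kᵀ·(x' − x̄) = [-6]
z = y + H·x̄ = [-6] + [5] = [-1]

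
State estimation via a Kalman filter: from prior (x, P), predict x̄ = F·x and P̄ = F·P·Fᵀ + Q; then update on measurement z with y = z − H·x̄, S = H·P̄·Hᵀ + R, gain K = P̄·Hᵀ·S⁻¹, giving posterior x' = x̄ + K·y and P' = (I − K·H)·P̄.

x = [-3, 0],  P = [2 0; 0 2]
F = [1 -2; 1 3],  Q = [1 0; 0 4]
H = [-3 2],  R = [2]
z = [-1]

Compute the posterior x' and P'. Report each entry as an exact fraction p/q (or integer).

x̄ = F·x = [-3, -3]
P̄ = F·P·Fᵀ + Q = [11 -10; -10 24]
y = z − H·x̄ = [-4]
S = H·P̄·Hᵀ + R = [317]
K = P̄·Hᵀ·S⁻¹ = [-53/317; 78/317]
x' = x̄ + K·y = [-739/317, -1263/317]
P' = (I − K·H)·P̄ = [678/317 964/317; 964/317 1524/317]

x' = [-739/317, -1263/317]
P' = [678/317 964/317; 964/317 1524/317]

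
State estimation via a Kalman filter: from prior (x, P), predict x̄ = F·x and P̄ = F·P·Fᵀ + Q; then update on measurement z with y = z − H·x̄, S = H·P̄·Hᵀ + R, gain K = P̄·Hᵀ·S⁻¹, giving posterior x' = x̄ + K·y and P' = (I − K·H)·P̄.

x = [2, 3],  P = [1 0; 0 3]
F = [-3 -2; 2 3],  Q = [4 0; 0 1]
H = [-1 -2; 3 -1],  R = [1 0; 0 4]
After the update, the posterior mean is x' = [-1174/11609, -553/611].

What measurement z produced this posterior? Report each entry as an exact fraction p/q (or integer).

x̄ = F·x = [-12, 13]
P̄ = F·P·Fᵀ + Q = [25 -24; -24 32]
S = H·P̄·Hᵀ + R = [58 109; 109 405]
K = P̄·Hᵀ·S⁻¹ = [-1476/11609 3235/11609; -256/611 -88/611]
x' − x̄ = [138134/11609, -8496/611] = K·y
y = (KᵀK)⁻¹·Kᵀ·(x' − x̄) = [16, 50]
z = y + H·x̄ = [16, 50] + [-14, -49] = [2, 1]

z = [2, 1]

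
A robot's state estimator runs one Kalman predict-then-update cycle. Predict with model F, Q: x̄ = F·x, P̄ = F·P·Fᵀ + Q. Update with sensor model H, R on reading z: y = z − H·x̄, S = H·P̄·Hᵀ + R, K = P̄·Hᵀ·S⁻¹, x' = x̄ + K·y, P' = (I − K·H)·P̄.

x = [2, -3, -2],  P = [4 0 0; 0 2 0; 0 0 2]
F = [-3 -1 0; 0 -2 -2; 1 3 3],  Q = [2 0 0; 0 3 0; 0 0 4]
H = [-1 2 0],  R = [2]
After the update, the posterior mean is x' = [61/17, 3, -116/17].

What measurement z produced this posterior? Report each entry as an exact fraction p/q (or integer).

z = [2]

x̄ = F·x = [-3, 10, -13]
P̄ = F·P·Fᵀ + Q = [40 4 -18; 4 19 -24; -18 -24 44]
S = H·P̄·Hᵀ + R = [102]
K = P̄·Hᵀ·S⁻¹ = [-16/51; 1/3; -5/17]
x' − x̄ = [112/17, -7, 105/17] = K·y
y = (KᵀK)⁻¹·Kᵀ·(x' − x̄) = [-21]
z = y + H·x̄ = [-21] + [23] = [2]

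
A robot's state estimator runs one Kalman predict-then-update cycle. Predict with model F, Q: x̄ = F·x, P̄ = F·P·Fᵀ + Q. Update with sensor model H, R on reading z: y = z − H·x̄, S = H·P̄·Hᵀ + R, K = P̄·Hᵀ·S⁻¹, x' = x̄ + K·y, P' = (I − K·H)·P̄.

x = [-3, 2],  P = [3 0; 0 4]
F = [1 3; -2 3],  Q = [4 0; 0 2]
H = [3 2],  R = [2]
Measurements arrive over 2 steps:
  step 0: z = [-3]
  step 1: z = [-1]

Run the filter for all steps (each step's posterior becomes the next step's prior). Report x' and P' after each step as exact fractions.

step 0: x̄ = F·x = [3, 12]
step 0: P̄ = F·P·Fᵀ + Q = [43 30; 30 50]
step 0: y = z − H·x̄ = [-36]
step 0: S = H·P̄·Hᵀ + R = [949]
step 0: K = P̄·Hᵀ·S⁻¹ = [189/949; 190/949]
step 0: x' = x̄ + K·y = [-3957/949, 4548/949]
step 0: P' = (I − K·H)·P̄ = [5086/949 -7440/949; -7440/949 11350/949]
step 1: x̄ = F·x = [9687/949, 21558/949]
step 1: P̄ = F·P·Fᵀ + Q = [66392/949 114298/949; 114298/949 213672/949]
step 1: y = z − H·x̄ = [-73126/949]
step 1: S = H·P̄·Hᵀ + R = [2825690/949]
step 1: K = P̄·Hᵀ·S⁻¹ = [213886/1412845; 55017/201835]
step 1: x' = x̄ + K·y = [-2059429/1412845, 345612/201835]
step 1: P' = (I − K·H)·P̄ = [2431152/1412845 -490406/201835; -490406/201835 790626/201835]

step 0: x' = [-3957/949, 4548/949], P' = [5086/949 -7440/949; -7440/949 11350/949]
step 1: x' = [-2059429/1412845, 345612/201835], P' = [2431152/1412845 -490406/201835; -490406/201835 790626/201835]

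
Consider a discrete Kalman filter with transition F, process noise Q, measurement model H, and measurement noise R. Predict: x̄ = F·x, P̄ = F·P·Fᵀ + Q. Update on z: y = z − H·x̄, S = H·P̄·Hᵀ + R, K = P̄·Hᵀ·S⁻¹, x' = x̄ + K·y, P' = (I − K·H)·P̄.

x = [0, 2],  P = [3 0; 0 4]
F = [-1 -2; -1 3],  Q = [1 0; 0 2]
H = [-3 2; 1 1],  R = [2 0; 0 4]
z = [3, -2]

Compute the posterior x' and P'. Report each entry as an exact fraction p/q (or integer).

x̄ = F·x = [-4, 6]
P̄ = F·P·Fᵀ + Q = [20 -21; -21 41]
y = z − H·x̄ = [-21, -4]
S = H·P̄·Hᵀ + R = [598 43; 43 23]
K = P̄·Hᵀ·S⁻¹ = [-2303/11905 3788/11905; 495/2381 1145/2381]
x' = x̄ + K·y = [-14409/11905, -689/2381]
P' = (I − K·H)·P̄ = [6982/11905 1634/2381; 1634/2381 2946/2381]

x' = [-14409/11905, -689/2381]
P' = [6982/11905 1634/2381; 1634/2381 2946/2381]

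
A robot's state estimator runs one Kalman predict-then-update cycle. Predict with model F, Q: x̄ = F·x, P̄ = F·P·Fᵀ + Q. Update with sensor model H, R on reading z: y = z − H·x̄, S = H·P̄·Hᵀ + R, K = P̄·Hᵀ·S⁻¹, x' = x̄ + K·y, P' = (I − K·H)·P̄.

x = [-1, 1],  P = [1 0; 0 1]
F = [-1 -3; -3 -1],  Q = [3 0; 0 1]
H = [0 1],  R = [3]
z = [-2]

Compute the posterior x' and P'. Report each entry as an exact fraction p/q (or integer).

x̄ = F·x = [-2, 2]
P̄ = F·P·Fᵀ + Q = [13 6; 6 11]
y = z − H·x̄ = [-4]
S = H·P̄·Hᵀ + R = [14]
K = P̄·Hᵀ·S⁻¹ = [3/7; 11/14]
x' = x̄ + K·y = [-26/7, -8/7]
P' = (I − K·H)·P̄ = [73/7 9/7; 9/7 33/14]

x' = [-26/7, -8/7]
P' = [73/7 9/7; 9/7 33/14]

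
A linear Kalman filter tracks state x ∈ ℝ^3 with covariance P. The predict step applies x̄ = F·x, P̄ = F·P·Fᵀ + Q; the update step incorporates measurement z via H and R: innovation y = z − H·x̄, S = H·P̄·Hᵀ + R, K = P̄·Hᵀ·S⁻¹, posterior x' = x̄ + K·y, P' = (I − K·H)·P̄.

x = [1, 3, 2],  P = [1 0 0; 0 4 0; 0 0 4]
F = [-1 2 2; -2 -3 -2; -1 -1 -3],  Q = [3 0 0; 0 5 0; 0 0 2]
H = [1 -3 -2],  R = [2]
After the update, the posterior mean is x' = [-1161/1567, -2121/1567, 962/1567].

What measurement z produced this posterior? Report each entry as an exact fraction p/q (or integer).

x̄ = F·x = [9, -15, -10]
P̄ = F·P·Fᵀ + Q = [36 -38 -31; -38 61 38; -31 38 43]
S = H·P̄·Hᵀ + R = [1567]
K = P̄·Hᵀ·S⁻¹ = [212/1567; -297/1567; -231/1567]
x' − x̄ = [-15264/1567, 21384/1567, 16632/1567] = K·y
y = (KᵀK)⁻¹·Kᵀ·(x' − x̄) = [-72]
z = y + H·x̄ = [-72] + [74] = [2]

z = [2]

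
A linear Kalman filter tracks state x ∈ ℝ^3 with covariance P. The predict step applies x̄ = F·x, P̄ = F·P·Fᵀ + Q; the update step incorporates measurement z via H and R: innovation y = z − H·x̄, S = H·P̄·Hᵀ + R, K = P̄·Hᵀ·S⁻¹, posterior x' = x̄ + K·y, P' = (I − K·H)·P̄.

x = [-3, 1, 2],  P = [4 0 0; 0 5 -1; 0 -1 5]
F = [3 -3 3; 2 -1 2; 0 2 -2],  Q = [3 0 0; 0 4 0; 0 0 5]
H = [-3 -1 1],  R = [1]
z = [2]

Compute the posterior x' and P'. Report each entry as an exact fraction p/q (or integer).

x' = [-4341/2398, -161/218, -9981/2398]
P' = [3225/2398 -135/218 7599/2398; -135/218 1431/218 997/218; 7599/2398 997/218 34069/2398]

x̄ = F·x = [-6, -3, -2]
P̄ = F·P·Fᵀ + Q = [147 78 -72; 78 49 -36; -72 -36 53]
y = z − H·x̄ = [-17]
S = H·P̄·Hᵀ + R = [2398]
K = P̄·Hᵀ·S⁻¹ = [-591/2398; -29/218; 305/2398]
x' = x̄ + K·y = [-4341/2398, -161/218, -9981/2398]
P' = (I − K·H)·P̄ = [3225/2398 -135/218 7599/2398; -135/218 1431/218 997/218; 7599/2398 997/218 34069/2398]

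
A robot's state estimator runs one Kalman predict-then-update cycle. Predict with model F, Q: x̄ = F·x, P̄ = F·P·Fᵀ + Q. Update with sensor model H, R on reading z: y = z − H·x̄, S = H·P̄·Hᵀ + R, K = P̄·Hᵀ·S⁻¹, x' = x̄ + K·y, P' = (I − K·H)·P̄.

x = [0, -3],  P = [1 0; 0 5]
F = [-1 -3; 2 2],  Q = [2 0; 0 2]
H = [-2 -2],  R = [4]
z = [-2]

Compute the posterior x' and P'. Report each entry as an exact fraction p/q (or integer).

x̄ = F·x = [9, -6]
P̄ = F·P·Fᵀ + Q = [48 -32; -32 26]
y = z − H·x̄ = [4]
S = H·P̄·Hᵀ + R = [44]
K = P̄·Hᵀ·S⁻¹ = [-8/11; 3/11]
x' = x̄ + K·y = [67/11, -54/11]
P' = (I − K·H)·P̄ = [272/11 -256/11; -256/11 250/11]

x' = [67/11, -54/11]
P' = [272/11 -256/11; -256/11 250/11]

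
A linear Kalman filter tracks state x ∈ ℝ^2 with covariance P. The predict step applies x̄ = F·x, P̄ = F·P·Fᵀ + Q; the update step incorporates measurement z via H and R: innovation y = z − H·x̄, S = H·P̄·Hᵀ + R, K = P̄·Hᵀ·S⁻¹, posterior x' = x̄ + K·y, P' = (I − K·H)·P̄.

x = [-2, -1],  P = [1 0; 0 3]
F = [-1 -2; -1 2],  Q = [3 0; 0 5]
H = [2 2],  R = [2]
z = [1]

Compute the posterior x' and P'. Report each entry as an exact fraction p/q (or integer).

x' = [13/5, -49/25]
P' = [14 -69/5; -69/5 352/25]

x̄ = F·x = [4, 0]
P̄ = F·P·Fᵀ + Q = [16 -11; -11 18]
y = z − H·x̄ = [-7]
S = H·P̄·Hᵀ + R = [50]
K = P̄·Hᵀ·S⁻¹ = [1/5; 7/25]
x' = x̄ + K·y = [13/5, -49/25]
P' = (I − K·H)·P̄ = [14 -69/5; -69/5 352/25]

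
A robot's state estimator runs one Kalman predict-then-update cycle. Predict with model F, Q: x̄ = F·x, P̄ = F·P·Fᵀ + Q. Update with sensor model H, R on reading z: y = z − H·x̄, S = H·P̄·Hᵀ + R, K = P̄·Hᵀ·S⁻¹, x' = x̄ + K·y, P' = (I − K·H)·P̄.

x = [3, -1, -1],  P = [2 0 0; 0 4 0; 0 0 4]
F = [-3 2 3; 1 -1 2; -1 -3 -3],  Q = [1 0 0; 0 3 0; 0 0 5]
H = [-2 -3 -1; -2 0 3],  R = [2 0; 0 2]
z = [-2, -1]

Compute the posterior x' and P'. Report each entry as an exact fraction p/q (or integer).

x' = [-2686988/472849, 2743183/472849, -1944841/472849]
P' = [4989795/472849 -4381040/472849 3278758/472849; -4381040/472849 3962096/472849 -2913394/472849; 3278758/472849 -2913394/472849 2258886/472849]

x̄ = F·x = [-14, 2, 3]
P̄ = F·P·Fᵀ + Q = [71 10 -54; 10 25 -14; -54 -14 79]
y = z − H·x̄ = [-21, -38]
S = H·P̄·Hᵀ + R = [410 449; 449 1645]
K = P̄·Hᵀ·S⁻¹ = [-57614/472849 -71658/472849; -105407/472849 10949/472849; -38110/472849 109571/472849]
x' = x̄ + K·y = [-2686988/472849, 2743183/472849, -1944841/472849]
P' = (I − K·H)·P̄ = [4989795/472849 -4381040/472849 3278758/472849; -4381040/472849 3962096/472849 -2913394/472849; 3278758/472849 -2913394/472849 2258886/472849]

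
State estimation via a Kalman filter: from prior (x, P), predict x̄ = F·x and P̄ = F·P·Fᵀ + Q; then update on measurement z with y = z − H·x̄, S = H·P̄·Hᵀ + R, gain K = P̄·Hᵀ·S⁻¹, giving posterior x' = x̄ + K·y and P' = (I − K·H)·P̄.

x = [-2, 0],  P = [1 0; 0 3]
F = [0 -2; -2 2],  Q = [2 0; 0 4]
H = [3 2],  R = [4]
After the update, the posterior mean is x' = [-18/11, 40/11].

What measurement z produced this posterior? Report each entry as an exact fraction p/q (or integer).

x̄ = F·x = [0, 4]
P̄ = F·P·Fᵀ + Q = [14 -12; -12 20]
S = H·P̄·Hᵀ + R = [66]
K = P̄·Hᵀ·S⁻¹ = [3/11; 2/33]
x' − x̄ = [-18/11, -4/11] = K·y
y = (KᵀK)⁻¹·Kᵀ·(x' − x̄) = [-6]
z = y + H·x̄ = [-6] + [8] = [2]

z = [2]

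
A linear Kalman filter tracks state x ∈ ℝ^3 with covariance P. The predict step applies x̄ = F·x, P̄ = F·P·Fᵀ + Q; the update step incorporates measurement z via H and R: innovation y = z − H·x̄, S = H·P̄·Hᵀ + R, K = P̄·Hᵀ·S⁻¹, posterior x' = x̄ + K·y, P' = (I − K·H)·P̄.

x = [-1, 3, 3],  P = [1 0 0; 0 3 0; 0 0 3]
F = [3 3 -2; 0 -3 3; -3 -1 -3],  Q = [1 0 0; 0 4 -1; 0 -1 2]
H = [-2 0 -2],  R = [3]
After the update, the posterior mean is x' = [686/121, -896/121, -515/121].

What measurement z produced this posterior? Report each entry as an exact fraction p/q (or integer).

x̄ = F·x = [0, 0, -9]
P̄ = F·P·Fᵀ + Q = [49 -45 0; -45 58 -19; 0 -19 41]
S = H·P̄·Hᵀ + R = [363]
K = P̄·Hᵀ·S⁻¹ = [-98/363; 128/363; -82/363]
x' − x̄ = [686/121, -896/121, 574/121] = K·y
y = (KᵀK)⁻¹·Kᵀ·(x' − x̄) = [-21]
z = y + H·x̄ = [-21] + [18] = [-3]

z = [-3]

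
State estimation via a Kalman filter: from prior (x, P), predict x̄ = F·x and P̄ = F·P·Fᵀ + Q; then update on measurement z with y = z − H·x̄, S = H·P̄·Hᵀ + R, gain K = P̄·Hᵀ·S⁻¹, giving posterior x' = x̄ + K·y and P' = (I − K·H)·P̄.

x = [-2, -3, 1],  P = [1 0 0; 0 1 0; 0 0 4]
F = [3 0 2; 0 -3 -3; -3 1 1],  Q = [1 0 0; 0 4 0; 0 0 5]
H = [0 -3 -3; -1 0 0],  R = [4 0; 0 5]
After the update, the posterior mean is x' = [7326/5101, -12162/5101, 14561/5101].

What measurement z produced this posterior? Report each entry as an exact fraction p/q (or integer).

z = [-1, -1]

x̄ = F·x = [-4, 6, 4]
P̄ = F·P·Fᵀ + Q = [26 -24 -1; -24 49 -15; -1 -15 19]
S = H·P̄·Hᵀ + R = [346 -75; -75 31]
K = P̄·Hᵀ·S⁻¹ = [375/5101 -3371/5101; -1362/5101 654/5101; -297/5101 -554/5101]
x' − x̄ = [27730/5101, -42768/5101, -5843/5101] = K·y
y = (KᵀK)⁻¹·Kᵀ·(x' − x̄) = [29, -5]
z = y + H·x̄ = [29, -5] + [-30, 4] = [-1, -1]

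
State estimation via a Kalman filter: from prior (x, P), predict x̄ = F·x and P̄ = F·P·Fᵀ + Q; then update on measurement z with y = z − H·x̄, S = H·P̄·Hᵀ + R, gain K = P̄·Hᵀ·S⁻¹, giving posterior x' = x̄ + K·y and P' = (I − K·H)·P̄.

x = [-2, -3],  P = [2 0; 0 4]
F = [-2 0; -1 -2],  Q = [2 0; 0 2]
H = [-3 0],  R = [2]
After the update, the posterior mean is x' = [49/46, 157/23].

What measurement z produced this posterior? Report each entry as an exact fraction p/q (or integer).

z = [-3]

x̄ = F·x = [4, 8]
P̄ = F·P·Fᵀ + Q = [10 4; 4 20]
S = H·P̄·Hᵀ + R = [92]
K = P̄·Hᵀ·S⁻¹ = [-15/46; -3/23]
x' − x̄ = [-135/46, -27/23] = K·y
y = (KᵀK)⁻¹·Kᵀ·(x' − x̄) = [9]
z = y + H·x̄ = [9] + [-12] = [-3]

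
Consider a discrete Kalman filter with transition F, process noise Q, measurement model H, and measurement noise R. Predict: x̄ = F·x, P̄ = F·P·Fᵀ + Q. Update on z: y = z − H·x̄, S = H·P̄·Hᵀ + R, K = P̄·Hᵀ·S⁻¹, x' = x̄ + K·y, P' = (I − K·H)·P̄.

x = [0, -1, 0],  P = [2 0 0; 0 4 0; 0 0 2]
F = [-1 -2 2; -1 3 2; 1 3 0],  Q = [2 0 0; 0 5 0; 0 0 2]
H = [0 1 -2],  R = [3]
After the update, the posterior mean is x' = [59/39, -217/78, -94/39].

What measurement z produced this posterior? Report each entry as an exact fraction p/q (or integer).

x̄ = F·x = [2, -3, -3]
P̄ = F·P·Fᵀ + Q = [28 -14 -26; -14 51 34; -26 34 40]
S = H·P̄·Hᵀ + R = [78]
K = P̄·Hᵀ·S⁻¹ = [19/39; -17/78; -23/39]
x' − x̄ = [-19/39, 17/78, 23/39] = K·y
y = (KᵀK)⁻¹·Kᵀ·(x' − x̄) = [-1]
z = y + H·x̄ = [-1] + [3] = [2]

z = [2]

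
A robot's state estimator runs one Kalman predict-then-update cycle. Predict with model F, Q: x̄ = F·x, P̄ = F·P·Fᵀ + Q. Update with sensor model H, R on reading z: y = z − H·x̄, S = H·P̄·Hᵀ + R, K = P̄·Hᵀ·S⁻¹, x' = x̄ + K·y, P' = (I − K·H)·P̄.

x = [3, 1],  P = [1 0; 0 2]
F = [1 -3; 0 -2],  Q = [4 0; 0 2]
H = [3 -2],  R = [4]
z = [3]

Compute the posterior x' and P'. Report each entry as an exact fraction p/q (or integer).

x' = [-45/107, -230/107]
P' = [436/107 564/107; 564/107 814/107]

x̄ = F·x = [0, -2]
P̄ = F·P·Fᵀ + Q = [23 12; 12 10]
y = z − H·x̄ = [-1]
S = H·P̄·Hᵀ + R = [107]
K = P̄·Hᵀ·S⁻¹ = [45/107; 16/107]
x' = x̄ + K·y = [-45/107, -230/107]
P' = (I − K·H)·P̄ = [436/107 564/107; 564/107 814/107]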